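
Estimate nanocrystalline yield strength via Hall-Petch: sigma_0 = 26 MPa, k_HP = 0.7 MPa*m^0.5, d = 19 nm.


d = 19 nm = 1.9e-08 m
sqrt(d) = 0.0001378405
Hall-Petch contribution = k / sqrt(d) = 0.7 / 0.0001378405 = 5078.3 MPa
sigma = sigma_0 + k/sqrt(d) = 26 + 5078.3 = 5104.3 MPa

5104.3


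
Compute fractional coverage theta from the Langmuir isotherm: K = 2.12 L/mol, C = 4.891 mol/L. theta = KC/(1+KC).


Langmuir isotherm: theta = K*C / (1 + K*C)
K*C = 2.12 * 4.891 = 10.36892
theta = 10.36892 / (1 + 10.36892) = 10.36892 / 11.36892
theta = 0.912

0.912


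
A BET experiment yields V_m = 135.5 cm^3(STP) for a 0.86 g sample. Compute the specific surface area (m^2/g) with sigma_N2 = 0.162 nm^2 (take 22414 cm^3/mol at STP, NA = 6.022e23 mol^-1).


Number of moles in monolayer = V_m / 22414 = 135.5 / 22414 = 0.00604533
Number of molecules = moles * NA = 0.00604533 * 6.022e23
SA = molecules * sigma / mass
SA = (135.5 / 22414) * 6.022e23 * 0.162e-18 / 0.86
SA = 685.8 m^2/g

685.8


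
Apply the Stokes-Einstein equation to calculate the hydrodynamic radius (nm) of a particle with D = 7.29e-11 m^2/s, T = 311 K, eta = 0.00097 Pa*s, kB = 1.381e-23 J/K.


Stokes-Einstein: R = kB*T / (6*pi*eta*D)
R = 1.381e-23 * 311 / (6 * pi * 0.00097 * 7.29e-11)
R = 3.22221e-09 m = 3.22 nm

3.22


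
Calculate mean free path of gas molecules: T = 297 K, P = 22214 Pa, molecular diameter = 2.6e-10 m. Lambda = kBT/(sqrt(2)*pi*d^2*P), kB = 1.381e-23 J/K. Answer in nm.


Mean free path: lambda = kB*T / (sqrt(2) * pi * d^2 * P)
lambda = 1.381e-23 * 297 / (sqrt(2) * pi * (2.6e-10)^2 * 22214)
lambda = 6.14769e-07 m
lambda = 614.77 nm

614.77


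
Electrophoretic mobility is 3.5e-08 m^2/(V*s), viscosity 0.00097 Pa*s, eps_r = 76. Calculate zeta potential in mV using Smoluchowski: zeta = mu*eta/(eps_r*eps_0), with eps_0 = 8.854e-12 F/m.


Smoluchowski equation: zeta = mu * eta / (eps_r * eps_0)
zeta = 3.5e-08 * 0.00097 / (76 * 8.854e-12)
zeta = 0.050453 V = 50.45 mV

50.45


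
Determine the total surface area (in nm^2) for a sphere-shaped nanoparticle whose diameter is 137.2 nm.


Radius r = 137.2/2 = 68.6 nm
Surface area SA = 4 * pi * r^2
SA = 4 * pi * (68.6)^2
SA = 59136.84 nm^2

59136.84


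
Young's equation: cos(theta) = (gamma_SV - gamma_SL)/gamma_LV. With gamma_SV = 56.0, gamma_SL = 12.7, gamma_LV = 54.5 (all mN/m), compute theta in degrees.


cos(theta) = (gamma_SV - gamma_SL) / gamma_LV
cos(theta) = (56.0 - 12.7) / 54.5
cos(theta) = 0.794495
theta = arccos(0.794495) = 37.39 degrees

37.39


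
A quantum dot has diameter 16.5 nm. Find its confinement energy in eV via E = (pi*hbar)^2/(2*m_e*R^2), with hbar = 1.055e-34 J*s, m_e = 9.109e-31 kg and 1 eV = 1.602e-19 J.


Radius R = 16.5/2 = 8.25 nm = 8.25e-09 m
E = (pi * 1.055e-34)^2 / (2 * 9.109e-31 * (8.25e-09)^2)
E(J) = 8.85923e-22
E = E(J) / 1.602e-19 = 0.0055 eV

0.0055


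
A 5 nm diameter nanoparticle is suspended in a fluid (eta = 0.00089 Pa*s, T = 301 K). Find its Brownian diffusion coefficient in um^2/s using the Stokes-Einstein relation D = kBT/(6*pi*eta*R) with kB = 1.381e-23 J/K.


Radius R = 5/2 = 2.5 nm = 2.5e-09 m
D = kB*T / (6*pi*eta*R)
D = 1.381e-23 * 301 / (6 * pi * 0.00089 * 2.5e-09)
D = 9.91126e-11 m^2/s = 99.113 um^2/s

99.113


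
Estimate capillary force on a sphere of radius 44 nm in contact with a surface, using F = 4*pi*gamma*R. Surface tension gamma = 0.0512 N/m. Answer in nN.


Convert radius: R = 44 nm = 4.4e-08 m
F = 4 * pi * gamma * R
F = 4 * pi * 0.0512 * 4.4e-08
F = 2.83095e-08 N = 28.3095 nN

28.3095


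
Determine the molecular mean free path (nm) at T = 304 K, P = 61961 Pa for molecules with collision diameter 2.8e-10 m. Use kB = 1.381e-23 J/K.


Mean free path: lambda = kB*T / (sqrt(2) * pi * d^2 * P)
lambda = 1.381e-23 * 304 / (sqrt(2) * pi * (2.8e-10)^2 * 61961)
lambda = 1.94522e-07 m
lambda = 194.52 nm

194.52


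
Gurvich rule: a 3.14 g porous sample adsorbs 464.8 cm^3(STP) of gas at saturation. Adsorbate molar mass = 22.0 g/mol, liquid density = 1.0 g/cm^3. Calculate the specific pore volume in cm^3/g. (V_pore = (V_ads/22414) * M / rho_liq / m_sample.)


Moles adsorbed n = V_ads / 22414 = 464.8 / 22414 = 2.073704e-02 mol
Liquid volume V_liq = n * M / rho_liq = 2.073704e-02 * 22.0 / 1.0 = 0.45621 cm^3
Specific pore volume V_pore = V_liq / m_sample = 0.45621 / 3.14
V_pore = 0.1453 cm^3/g

0.1453


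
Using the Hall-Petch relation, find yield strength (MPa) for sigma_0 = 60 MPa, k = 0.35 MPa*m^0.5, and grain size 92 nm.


d = 92 nm = 9.2e-08 m
sqrt(d) = 0.000303315
Hall-Petch contribution = k / sqrt(d) = 0.35 / 0.000303315 = 1153.9 MPa
sigma = sigma_0 + k/sqrt(d) = 60 + 1153.9 = 1213.9 MPa

1213.9


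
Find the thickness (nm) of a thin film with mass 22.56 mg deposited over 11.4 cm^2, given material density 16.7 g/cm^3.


Convert: m = 22.56 mg = 2.2560e-05 kg, A = 11.4 cm^2 = 1.1400e-03 m^2, rho = 16.7 g/cm^3 = 16700 kg/m^3
t = m / (A * rho)
t = 2.2560e-05 / (1.1400e-03 * 16700)
t = 1.1850e-06 m = 1185.0 nm

1185.0


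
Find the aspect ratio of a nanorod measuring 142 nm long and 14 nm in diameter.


Aspect ratio AR = length / diameter
AR = 142 / 14
AR = 10.14

10.14


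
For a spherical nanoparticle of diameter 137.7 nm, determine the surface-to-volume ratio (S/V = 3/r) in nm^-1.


Radius r = 137.7/2 = 68.85 nm
S/V = 3 / r = 3 / 68.85
S/V = 0.0436 nm^-1

0.0436


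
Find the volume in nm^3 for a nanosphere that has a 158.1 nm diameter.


Radius r = 158.1/2 = 79.05 nm
Volume V = (4/3) * pi * r^3
V = (4/3) * pi * (79.05)^3
V = 2069160.75 nm^3

2069160.75


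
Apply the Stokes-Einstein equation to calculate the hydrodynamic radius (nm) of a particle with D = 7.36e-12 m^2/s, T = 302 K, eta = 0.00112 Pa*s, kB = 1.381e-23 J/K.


Stokes-Einstein: R = kB*T / (6*pi*eta*D)
R = 1.381e-23 * 302 / (6 * pi * 0.00112 * 7.36e-12)
R = 2.68413e-08 m = 26.84 nm

26.84


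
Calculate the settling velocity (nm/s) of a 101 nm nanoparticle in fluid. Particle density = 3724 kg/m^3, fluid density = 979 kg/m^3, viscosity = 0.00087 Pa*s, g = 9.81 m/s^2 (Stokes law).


Radius R = 101/2 nm = 5.05e-08 m
Density difference = 3724 - 979 = 2745 kg/m^3
v = 2 * R^2 * (rho_p - rho_f) * g / (9 * eta)
v = 2 * (5.05e-08)^2 * 2745 * 9.81 / (9 * 0.00087)
v = 1.75413e-08 m/s = 17.5413 nm/s

17.5413


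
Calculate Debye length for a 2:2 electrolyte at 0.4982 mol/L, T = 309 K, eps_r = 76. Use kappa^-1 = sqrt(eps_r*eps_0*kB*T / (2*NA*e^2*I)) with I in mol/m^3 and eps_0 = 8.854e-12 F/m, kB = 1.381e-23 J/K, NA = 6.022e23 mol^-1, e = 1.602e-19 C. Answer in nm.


Ionic strength I = 0.4982 * 2^2 * 1000 = 1992.8 mol/m^3
kappa^-1 = sqrt(76 * 8.854e-12 * 1.381e-23 * 309 / (2 * 6.022e23 * (1.602e-19)^2 * 1992.8))
kappa^-1 = 0.216 nm

0.216


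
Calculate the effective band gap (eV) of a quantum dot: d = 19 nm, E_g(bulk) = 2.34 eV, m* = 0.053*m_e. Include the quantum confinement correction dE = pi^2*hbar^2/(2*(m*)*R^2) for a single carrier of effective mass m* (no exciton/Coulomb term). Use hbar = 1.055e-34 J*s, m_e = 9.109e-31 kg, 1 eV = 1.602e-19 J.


Radius R = 19/2 nm = 9.5e-09 m
Confinement energy dE = pi^2 * hbar^2 / (2 * m_eff * m_e * R^2)
dE = pi^2 * (1.055e-34)^2 / (2 * 0.053 * 9.109e-31 * (9.5e-09)^2) J, divided by 1.602e-19 J/eV
dE = 0.0787 eV
Total band gap = E_g(bulk) + dE = 2.34 + 0.0787 = 2.4187 eV

2.4187


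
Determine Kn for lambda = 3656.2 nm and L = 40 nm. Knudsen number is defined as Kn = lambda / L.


Knudsen number Kn = lambda / L
Kn = 3656.2 / 40
Kn = 91.405

91.405


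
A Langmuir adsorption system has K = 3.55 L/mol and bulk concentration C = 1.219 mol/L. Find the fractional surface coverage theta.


Langmuir isotherm: theta = K*C / (1 + K*C)
K*C = 3.55 * 1.219 = 4.32745
theta = 4.32745 / (1 + 4.32745) = 4.32745 / 5.32745
theta = 0.8123

0.8123


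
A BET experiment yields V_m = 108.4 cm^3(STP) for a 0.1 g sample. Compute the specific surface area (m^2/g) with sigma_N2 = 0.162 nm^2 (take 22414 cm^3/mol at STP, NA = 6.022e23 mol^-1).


Number of moles in monolayer = V_m / 22414 = 108.4 / 22414 = 0.00483626
Number of molecules = moles * NA = 0.00483626 * 6.022e23
SA = molecules * sigma / mass
SA = (108.4 / 22414) * 6.022e23 * 0.162e-18 / 0.1
SA = 4718.1 m^2/g

4718.1


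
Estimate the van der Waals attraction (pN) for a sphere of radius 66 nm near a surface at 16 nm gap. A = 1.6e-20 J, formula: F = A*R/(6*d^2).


Convert to SI: R = 66 nm = 6.6e-08 m, d = 16 nm = 1.6e-08 m
F = A * R / (6 * d^2)
F = 1.6e-20 * 6.6e-08 / (6 * (1.6e-08)^2)
F = 6.875e-13 N = 0.688 pN

0.688


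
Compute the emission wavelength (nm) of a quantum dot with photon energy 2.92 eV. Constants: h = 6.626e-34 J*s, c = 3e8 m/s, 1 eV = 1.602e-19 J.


Convert energy: E = 2.92 eV = 2.92 * 1.602e-19 = 4.67784e-19 J
lambda = h*c / E = 6.626e-34 * 3e8 / 4.67784e-19
lambda = 4.2494e-07 m = 424.9 nm

424.9


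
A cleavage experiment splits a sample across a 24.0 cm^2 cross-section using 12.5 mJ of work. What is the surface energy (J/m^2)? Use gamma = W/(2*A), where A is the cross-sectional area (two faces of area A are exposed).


Convert: A = 24.0 cm^2 = 0.0024 m^2, W = 12.5 mJ = 0.0125 J
Cleaving exposes two faces of area A, so total new surface = 2*A and gamma = W / (2*A)
gamma = 0.0125 / (2 * 0.0024)
gamma = 2.604 J/m^2

2.604


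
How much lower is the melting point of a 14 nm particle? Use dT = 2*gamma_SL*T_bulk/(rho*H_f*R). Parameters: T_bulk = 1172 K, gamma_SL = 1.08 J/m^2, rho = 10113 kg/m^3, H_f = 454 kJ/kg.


Radius R = 14/2 = 7 nm = 7e-09 m
Convert H_f = 454 kJ/kg = 454000 J/kg
dT = 2 * gamma_SL * T_bulk / (rho * H_f * R)
dT = 2 * 1.08 * 1172 / (10113 * 454000 * 7e-09)
dT = 78.8 K

78.8


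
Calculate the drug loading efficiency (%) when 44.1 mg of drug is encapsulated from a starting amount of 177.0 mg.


Drug loading efficiency = (drug loaded / drug initial) * 100
DLE = 44.1 / 177.0 * 100
DLE = 0.2492 * 100
DLE = 24.92%

24.92


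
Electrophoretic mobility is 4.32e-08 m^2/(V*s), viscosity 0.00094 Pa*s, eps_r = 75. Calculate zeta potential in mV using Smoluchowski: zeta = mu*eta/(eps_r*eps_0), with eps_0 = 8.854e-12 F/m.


Smoluchowski equation: zeta = mu * eta / (eps_r * eps_0)
zeta = 4.32e-08 * 0.00094 / (75 * 8.854e-12)
zeta = 0.061152 V = 61.15 mV

61.15


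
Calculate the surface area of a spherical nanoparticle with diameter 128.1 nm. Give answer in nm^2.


Radius r = 128.1/2 = 64.05 nm
Surface area SA = 4 * pi * r^2
SA = 4 * pi * (64.05)^2
SA = 51552.31 nm^2

51552.31


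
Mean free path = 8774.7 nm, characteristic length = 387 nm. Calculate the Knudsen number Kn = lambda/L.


Knudsen number Kn = lambda / L
Kn = 8774.7 / 387
Kn = 22.6736

22.6736


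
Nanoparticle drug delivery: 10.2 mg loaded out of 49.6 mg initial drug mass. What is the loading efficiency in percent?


Drug loading efficiency = (drug loaded / drug initial) * 100
DLE = 10.2 / 49.6 * 100
DLE = 0.2056 * 100
DLE = 20.56%

20.56


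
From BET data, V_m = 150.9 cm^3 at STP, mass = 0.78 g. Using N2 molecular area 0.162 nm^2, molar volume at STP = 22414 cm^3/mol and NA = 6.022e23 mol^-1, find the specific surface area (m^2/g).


Number of moles in monolayer = V_m / 22414 = 150.9 / 22414 = 0.0067324
Number of molecules = moles * NA = 0.0067324 * 6.022e23
SA = molecules * sigma / mass
SA = (150.9 / 22414) * 6.022e23 * 0.162e-18 / 0.78
SA = 842.0 m^2/g

842.0


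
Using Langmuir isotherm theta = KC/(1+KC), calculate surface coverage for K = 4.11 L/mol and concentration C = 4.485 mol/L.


Langmuir isotherm: theta = K*C / (1 + K*C)
K*C = 4.11 * 4.485 = 18.43335
theta = 18.43335 / (1 + 18.43335) = 18.43335 / 19.43335
theta = 0.9485

0.9485


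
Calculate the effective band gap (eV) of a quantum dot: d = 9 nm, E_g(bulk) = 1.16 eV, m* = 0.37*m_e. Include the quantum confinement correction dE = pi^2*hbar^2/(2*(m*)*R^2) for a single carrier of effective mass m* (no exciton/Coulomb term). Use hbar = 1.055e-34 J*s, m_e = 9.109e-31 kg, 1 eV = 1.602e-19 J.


Radius R = 9/2 nm = 4.5e-09 m
Confinement energy dE = pi^2 * hbar^2 / (2 * m_eff * m_e * R^2)
dE = pi^2 * (1.055e-34)^2 / (2 * 0.37 * 9.109e-31 * (4.5e-09)^2) J, divided by 1.602e-19 J/eV
dE = 0.0502 eV
Total band gap = E_g(bulk) + dE = 1.16 + 0.0502 = 1.2102 eV

1.2102


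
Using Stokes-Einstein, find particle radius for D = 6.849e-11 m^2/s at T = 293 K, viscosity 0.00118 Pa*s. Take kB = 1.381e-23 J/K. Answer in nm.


Stokes-Einstein: R = kB*T / (6*pi*eta*D)
R = 1.381e-23 * 293 / (6 * pi * 0.00118 * 6.849e-11)
R = 2.65614e-09 m = 2.66 nm

2.66


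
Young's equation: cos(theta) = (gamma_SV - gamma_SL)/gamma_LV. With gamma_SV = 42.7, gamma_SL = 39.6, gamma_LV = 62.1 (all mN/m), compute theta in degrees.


cos(theta) = (gamma_SV - gamma_SL) / gamma_LV
cos(theta) = (42.7 - 39.6) / 62.1
cos(theta) = 0.049919
theta = arccos(0.049919) = 87.14 degrees

87.14


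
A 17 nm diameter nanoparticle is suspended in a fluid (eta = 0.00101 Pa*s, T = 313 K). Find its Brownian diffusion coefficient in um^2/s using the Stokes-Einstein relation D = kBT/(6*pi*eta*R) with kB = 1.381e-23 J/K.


Radius R = 17/2 = 8.5 nm = 8.5e-09 m
D = kB*T / (6*pi*eta*R)
D = 1.381e-23 * 313 / (6 * pi * 0.00101 * 8.5e-09)
D = 2.67114e-11 m^2/s = 26.711 um^2/s

26.711


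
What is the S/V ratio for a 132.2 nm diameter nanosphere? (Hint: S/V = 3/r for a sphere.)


Radius r = 132.2/2 = 66.1 nm
S/V = 3 / r = 3 / 66.1
S/V = 0.0454 nm^-1

0.0454


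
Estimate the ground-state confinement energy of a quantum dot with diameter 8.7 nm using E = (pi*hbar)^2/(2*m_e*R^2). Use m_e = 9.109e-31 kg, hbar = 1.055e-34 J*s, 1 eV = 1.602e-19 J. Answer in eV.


Radius R = 8.7/2 = 4.35 nm = 4.35e-09 m
E = (pi * 1.055e-34)^2 / (2 * 9.109e-31 * (4.35e-09)^2)
E(J) = 3.18658e-21
E = E(J) / 1.602e-19 = 0.0199 eV

0.0199


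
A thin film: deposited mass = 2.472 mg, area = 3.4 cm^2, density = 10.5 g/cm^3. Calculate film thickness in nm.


Convert: m = 2.472 mg = 2.4720e-06 kg, A = 3.4 cm^2 = 3.4000e-04 m^2, rho = 10.5 g/cm^3 = 10500 kg/m^3
t = m / (A * rho)
t = 2.4720e-06 / (3.4000e-04 * 10500)
t = 6.9244e-07 m = 692.4 nm

692.4


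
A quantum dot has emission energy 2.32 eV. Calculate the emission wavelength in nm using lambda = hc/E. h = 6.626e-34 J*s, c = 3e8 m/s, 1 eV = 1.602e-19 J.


Convert energy: E = 2.32 eV = 2.32 * 1.602e-19 = 3.71664e-19 J
lambda = h*c / E = 6.626e-34 * 3e8 / 3.71664e-19
lambda = 5.34838e-07 m = 534.8 nm

534.8


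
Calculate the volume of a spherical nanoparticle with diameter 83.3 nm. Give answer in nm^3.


Radius r = 83.3/2 = 41.65 nm
Volume V = (4/3) * pi * r^3
V = (4/3) * pi * (41.65)^3
V = 302645.09 nm^3

302645.09


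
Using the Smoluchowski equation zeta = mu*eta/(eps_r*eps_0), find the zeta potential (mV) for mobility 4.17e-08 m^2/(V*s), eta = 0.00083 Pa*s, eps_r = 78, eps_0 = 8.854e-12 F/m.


Smoluchowski equation: zeta = mu * eta / (eps_r * eps_0)
zeta = 4.17e-08 * 0.00083 / (78 * 8.854e-12)
zeta = 0.050116 V = 50.12 mV

50.12


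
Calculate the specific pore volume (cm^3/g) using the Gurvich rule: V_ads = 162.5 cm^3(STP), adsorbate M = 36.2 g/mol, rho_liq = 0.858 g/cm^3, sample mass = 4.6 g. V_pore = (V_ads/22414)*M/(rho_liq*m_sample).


Moles adsorbed n = V_ads / 22414 = 162.5 / 22414 = 7.249933e-03 mol
Liquid volume V_liq = n * M / rho_liq = 7.249933e-03 * 36.2 / 0.858 = 0.30588 cm^3
Specific pore volume V_pore = V_liq / m_sample = 0.30588 / 4.6
V_pore = 0.0665 cm^3/g

0.0665


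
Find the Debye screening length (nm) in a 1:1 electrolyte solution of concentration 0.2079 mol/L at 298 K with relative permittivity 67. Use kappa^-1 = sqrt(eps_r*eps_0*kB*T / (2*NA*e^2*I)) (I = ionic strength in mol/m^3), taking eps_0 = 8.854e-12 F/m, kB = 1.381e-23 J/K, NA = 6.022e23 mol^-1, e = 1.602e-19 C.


Ionic strength I = 0.2079 * 1^2 * 1000 = 207.9 mol/m^3
kappa^-1 = sqrt(67 * 8.854e-12 * 1.381e-23 * 298 / (2 * 6.022e23 * (1.602e-19)^2 * 207.9))
kappa^-1 = 0.616 nm

0.616


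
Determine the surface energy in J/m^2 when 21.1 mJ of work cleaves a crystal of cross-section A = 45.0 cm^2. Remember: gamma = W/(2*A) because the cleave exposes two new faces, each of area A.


Convert: A = 45.0 cm^2 = 0.0045 m^2, W = 21.1 mJ = 0.0211 J
Cleaving exposes two faces of area A, so total new surface = 2*A and gamma = W / (2*A)
gamma = 0.0211 / (2 * 0.0045)
gamma = 2.344 J/m^2

2.344


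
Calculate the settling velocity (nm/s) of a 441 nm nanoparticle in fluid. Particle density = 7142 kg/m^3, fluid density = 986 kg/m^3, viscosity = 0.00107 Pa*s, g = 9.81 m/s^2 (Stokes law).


Radius R = 441/2 nm = 2.205e-07 m
Density difference = 7142 - 986 = 6156 kg/m^3
v = 2 * R^2 * (rho_p - rho_f) * g / (9 * eta)
v = 2 * (2.205e-07)^2 * 6156 * 9.81 / (9 * 0.00107)
v = 6.09802e-07 m/s = 609.8015 nm/s

609.8015


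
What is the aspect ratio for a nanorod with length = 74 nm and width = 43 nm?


Aspect ratio AR = length / diameter
AR = 74 / 43
AR = 1.72

1.72


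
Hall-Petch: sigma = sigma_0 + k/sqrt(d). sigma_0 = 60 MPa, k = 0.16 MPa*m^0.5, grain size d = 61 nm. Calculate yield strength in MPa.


d = 61 nm = 6.1e-08 m
sqrt(d) = 0.0002469818
Hall-Petch contribution = k / sqrt(d) = 0.16 / 0.0002469818 = 647.8 MPa
sigma = sigma_0 + k/sqrt(d) = 60 + 647.8 = 707.8 MPa

707.8


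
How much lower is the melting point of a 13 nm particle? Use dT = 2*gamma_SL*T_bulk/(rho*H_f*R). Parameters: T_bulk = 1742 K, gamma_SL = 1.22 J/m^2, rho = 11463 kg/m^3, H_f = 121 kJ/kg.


Radius R = 13/2 = 6.5 nm = 6.5e-09 m
Convert H_f = 121 kJ/kg = 121000 J/kg
dT = 2 * gamma_SL * T_bulk / (rho * H_f * R)
dT = 2 * 1.22 * 1742 / (11463 * 121000 * 6.5e-09)
dT = 471.5 K

471.5


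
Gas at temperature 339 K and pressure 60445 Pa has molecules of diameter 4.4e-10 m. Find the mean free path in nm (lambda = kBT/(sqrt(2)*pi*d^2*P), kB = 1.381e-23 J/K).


Mean free path: lambda = kB*T / (sqrt(2) * pi * d^2 * P)
lambda = 1.381e-23 * 339 / (sqrt(2) * pi * (4.4e-10)^2 * 60445)
lambda = 9.00457e-08 m
lambda = 90.05 nm

90.05


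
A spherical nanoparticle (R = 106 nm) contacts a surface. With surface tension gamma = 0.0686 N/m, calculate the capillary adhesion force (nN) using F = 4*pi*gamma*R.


Convert radius: R = 106 nm = 1.06e-07 m
F = 4 * pi * gamma * R
F = 4 * pi * 0.0686 * 1.06e-07
F = 9.13776e-08 N = 91.3776 nN

91.3776


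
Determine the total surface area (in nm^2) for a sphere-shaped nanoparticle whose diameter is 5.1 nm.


Radius r = 5.1/2 = 2.55 nm
Surface area SA = 4 * pi * r^2
SA = 4 * pi * (2.55)^2
SA = 81.71 nm^2

81.71


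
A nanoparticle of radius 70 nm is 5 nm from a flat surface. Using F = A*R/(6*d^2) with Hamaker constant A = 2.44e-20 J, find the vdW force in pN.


Convert to SI: R = 70 nm = 7e-08 m, d = 5 nm = 5e-09 m
F = A * R / (6 * d^2)
F = 2.44e-20 * 7e-08 / (6 * (5e-09)^2)
F = 1.13867e-11 N = 11.387 pN

11.387


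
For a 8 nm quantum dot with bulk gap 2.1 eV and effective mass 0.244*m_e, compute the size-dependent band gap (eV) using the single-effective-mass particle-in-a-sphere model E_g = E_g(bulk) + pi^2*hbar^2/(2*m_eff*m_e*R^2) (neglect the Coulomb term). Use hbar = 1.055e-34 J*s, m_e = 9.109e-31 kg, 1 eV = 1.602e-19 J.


Radius R = 8/2 nm = 4e-09 m
Confinement energy dE = pi^2 * hbar^2 / (2 * m_eff * m_e * R^2)
dE = pi^2 * (1.055e-34)^2 / (2 * 0.244 * 9.109e-31 * (4e-09)^2) J, divided by 1.602e-19 J/eV
dE = 0.0964 eV
Total band gap = E_g(bulk) + dE = 2.1 + 0.0964 = 2.1964 eV

2.1964


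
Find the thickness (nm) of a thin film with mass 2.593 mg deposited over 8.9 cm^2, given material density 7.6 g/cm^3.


Convert: m = 2.593 mg = 2.5930e-06 kg, A = 8.9 cm^2 = 8.9000e-04 m^2, rho = 7.6 g/cm^3 = 7600 kg/m^3
t = m / (A * rho)
t = 2.5930e-06 / (8.9000e-04 * 7600)
t = 3.8335e-07 m = 383.4 nm

383.4


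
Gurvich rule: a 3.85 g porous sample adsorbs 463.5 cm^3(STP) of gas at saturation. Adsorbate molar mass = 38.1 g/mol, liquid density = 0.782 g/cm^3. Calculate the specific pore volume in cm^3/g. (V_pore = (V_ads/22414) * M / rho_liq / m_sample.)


Moles adsorbed n = V_ads / 22414 = 463.5 / 22414 = 2.067904e-02 mol
Liquid volume V_liq = n * M / rho_liq = 2.067904e-02 * 38.1 / 0.782 = 1.00751 cm^3
Specific pore volume V_pore = V_liq / m_sample = 1.00751 / 3.85
V_pore = 0.2617 cm^3/g

0.2617


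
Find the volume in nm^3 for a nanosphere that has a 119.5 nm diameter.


Radius r = 119.5/2 = 59.75 nm
Volume V = (4/3) * pi * r^3
V = (4/3) * pi * (59.75)^3
V = 893516.01 nm^3

893516.01


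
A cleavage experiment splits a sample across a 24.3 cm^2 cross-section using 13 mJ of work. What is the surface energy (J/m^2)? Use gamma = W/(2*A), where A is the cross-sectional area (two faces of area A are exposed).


Convert: A = 24.3 cm^2 = 0.00243 m^2, W = 13 mJ = 0.013 J
Cleaving exposes two faces of area A, so total new surface = 2*A and gamma = W / (2*A)
gamma = 0.013 / (2 * 0.00243)
gamma = 2.675 J/m^2

2.675


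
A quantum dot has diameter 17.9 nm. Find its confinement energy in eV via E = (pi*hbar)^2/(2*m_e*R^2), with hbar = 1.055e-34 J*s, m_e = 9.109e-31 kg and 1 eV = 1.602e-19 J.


Radius R = 17.9/2 = 8.95 nm = 8.95e-09 m
E = (pi * 1.055e-34)^2 / (2 * 9.109e-31 * (8.95e-09)^2)
E(J) = 7.52762e-22
E = E(J) / 1.602e-19 = 0.0047 eV

0.0047


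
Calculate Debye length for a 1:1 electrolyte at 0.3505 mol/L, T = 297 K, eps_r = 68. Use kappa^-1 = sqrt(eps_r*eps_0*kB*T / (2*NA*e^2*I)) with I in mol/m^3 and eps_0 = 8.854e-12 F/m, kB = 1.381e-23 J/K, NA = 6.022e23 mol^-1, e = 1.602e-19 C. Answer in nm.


Ionic strength I = 0.3505 * 1^2 * 1000 = 350.5 mol/m^3
kappa^-1 = sqrt(68 * 8.854e-12 * 1.381e-23 * 297 / (2 * 6.022e23 * (1.602e-19)^2 * 350.5))
kappa^-1 = 0.477 nm

0.477


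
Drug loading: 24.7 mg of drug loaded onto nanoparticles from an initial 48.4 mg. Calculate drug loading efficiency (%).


Drug loading efficiency = (drug loaded / drug initial) * 100
DLE = 24.7 / 48.4 * 100
DLE = 0.5103 * 100
DLE = 51.03%

51.03


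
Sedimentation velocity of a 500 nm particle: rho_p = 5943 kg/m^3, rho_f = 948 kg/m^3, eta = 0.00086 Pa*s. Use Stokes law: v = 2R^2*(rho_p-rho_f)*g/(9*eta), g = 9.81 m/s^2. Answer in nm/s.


Radius R = 500/2 nm = 2.5e-07 m
Density difference = 5943 - 948 = 4995 kg/m^3
v = 2 * R^2 * (rho_p - rho_f) * g / (9 * eta)
v = 2 * (2.5e-07)^2 * 4995 * 9.81 / (9 * 0.00086)
v = 7.91359e-07 m/s = 791.359 nm/s

791.359


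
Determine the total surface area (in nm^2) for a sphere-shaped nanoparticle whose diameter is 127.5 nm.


Radius r = 127.5/2 = 63.75 nm
Surface area SA = 4 * pi * r^2
SA = 4 * pi * (63.75)^2
SA = 51070.52 nm^2

51070.52


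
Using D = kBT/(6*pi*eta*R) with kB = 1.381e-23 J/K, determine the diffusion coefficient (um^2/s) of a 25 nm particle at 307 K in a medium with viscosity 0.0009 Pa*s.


Radius R = 25/2 = 12.5 nm = 1.25e-08 m
D = kB*T / (6*pi*eta*R)
D = 1.381e-23 * 307 / (6 * pi * 0.0009 * 1.25e-08)
D = 1.9993e-11 m^2/s = 19.993 um^2/s

19.993


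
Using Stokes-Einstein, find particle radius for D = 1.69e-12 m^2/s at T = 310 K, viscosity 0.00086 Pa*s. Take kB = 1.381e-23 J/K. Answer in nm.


Stokes-Einstein: R = kB*T / (6*pi*eta*D)
R = 1.381e-23 * 310 / (6 * pi * 0.00086 * 1.69e-12)
R = 1.56268e-07 m = 156.27 nm

156.27


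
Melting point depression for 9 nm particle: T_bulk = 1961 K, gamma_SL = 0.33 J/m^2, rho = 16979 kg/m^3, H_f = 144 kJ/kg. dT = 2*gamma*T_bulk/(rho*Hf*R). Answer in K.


Radius R = 9/2 = 4.5 nm = 4.5e-09 m
Convert H_f = 144 kJ/kg = 144000 J/kg
dT = 2 * gamma_SL * T_bulk / (rho * H_f * R)
dT = 2 * 0.33 * 1961 / (16979 * 144000 * 4.5e-09)
dT = 117.6 K

117.6


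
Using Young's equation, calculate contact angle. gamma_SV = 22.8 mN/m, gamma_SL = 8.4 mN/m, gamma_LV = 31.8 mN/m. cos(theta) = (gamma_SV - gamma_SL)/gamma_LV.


cos(theta) = (gamma_SV - gamma_SL) / gamma_LV
cos(theta) = (22.8 - 8.4) / 31.8
cos(theta) = 0.45283
theta = arccos(0.45283) = 63.07 degrees

63.07


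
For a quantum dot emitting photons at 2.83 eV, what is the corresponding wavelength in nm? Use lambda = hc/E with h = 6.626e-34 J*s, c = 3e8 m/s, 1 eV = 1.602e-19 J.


Convert energy: E = 2.83 eV = 2.83 * 1.602e-19 = 4.53366e-19 J
lambda = h*c / E = 6.626e-34 * 3e8 / 4.53366e-19
lambda = 4.38454e-07 m = 438.5 nm

438.5


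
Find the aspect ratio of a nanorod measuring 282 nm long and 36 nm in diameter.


Aspect ratio AR = length / diameter
AR = 282 / 36
AR = 7.83

7.83


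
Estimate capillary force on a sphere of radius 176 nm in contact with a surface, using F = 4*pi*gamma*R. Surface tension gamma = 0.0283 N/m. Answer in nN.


Convert radius: R = 176 nm = 1.76e-07 m
F = 4 * pi * gamma * R
F = 4 * pi * 0.0283 * 1.76e-07
F = 6.25906e-08 N = 62.5906 nN

62.5906


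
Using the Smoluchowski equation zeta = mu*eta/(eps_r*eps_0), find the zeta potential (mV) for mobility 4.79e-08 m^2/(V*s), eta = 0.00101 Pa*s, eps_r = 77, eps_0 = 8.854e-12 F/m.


Smoluchowski equation: zeta = mu * eta / (eps_r * eps_0)
zeta = 4.79e-08 * 0.00101 / (77 * 8.854e-12)
zeta = 0.070962 V = 70.96 mV

70.96


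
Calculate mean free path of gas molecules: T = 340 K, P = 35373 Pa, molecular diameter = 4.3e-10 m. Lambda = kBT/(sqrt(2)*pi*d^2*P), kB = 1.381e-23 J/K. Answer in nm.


Mean free path: lambda = kB*T / (sqrt(2) * pi * d^2 * P)
lambda = 1.381e-23 * 340 / (sqrt(2) * pi * (4.3e-10)^2 * 35373)
lambda = 1.61584e-07 m
lambda = 161.58 nm

161.58


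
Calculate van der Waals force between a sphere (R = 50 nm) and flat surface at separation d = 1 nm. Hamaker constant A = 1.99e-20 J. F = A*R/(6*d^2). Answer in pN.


Convert to SI: R = 50 nm = 5e-08 m, d = 1 nm = 1e-09 m
F = A * R / (6 * d^2)
F = 1.99e-20 * 5e-08 / (6 * (1e-09)^2)
F = 1.65833e-10 N = 165.833 pN

165.833


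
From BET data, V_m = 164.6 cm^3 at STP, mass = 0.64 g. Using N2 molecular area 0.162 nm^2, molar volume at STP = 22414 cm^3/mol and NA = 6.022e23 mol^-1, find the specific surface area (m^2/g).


Number of moles in monolayer = V_m / 22414 = 164.6 / 22414 = 0.00734362
Number of molecules = moles * NA = 0.00734362 * 6.022e23
SA = molecules * sigma / mass
SA = (164.6 / 22414) * 6.022e23 * 0.162e-18 / 0.64
SA = 1119.4 m^2/g

1119.4


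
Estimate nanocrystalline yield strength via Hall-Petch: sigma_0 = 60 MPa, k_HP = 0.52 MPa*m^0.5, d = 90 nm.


d = 90 nm = 9e-08 m
sqrt(d) = 0.0003
Hall-Petch contribution = k / sqrt(d) = 0.52 / 0.0003 = 1733.3 MPa
sigma = sigma_0 + k/sqrt(d) = 60 + 1733.3 = 1793.3 MPa

1793.3


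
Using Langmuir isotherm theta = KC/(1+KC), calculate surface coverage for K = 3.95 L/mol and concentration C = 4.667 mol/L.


Langmuir isotherm: theta = K*C / (1 + K*C)
K*C = 3.95 * 4.667 = 18.43465
theta = 18.43465 / (1 + 18.43465) = 18.43465 / 19.43465
theta = 0.9485

0.9485


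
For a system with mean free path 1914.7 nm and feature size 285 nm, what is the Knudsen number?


Knudsen number Kn = lambda / L
Kn = 1914.7 / 285
Kn = 6.7182

6.7182


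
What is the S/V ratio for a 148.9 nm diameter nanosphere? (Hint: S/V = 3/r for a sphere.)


Radius r = 148.9/2 = 74.45 nm
S/V = 3 / r = 3 / 74.45
S/V = 0.0403 nm^-1

0.0403


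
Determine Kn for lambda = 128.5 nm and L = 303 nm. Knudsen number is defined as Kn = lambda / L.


Knudsen number Kn = lambda / L
Kn = 128.5 / 303
Kn = 0.4241

0.4241


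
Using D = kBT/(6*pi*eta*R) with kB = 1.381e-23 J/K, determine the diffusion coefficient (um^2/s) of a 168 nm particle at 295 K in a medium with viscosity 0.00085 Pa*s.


Radius R = 168/2 = 84 nm = 8.4e-08 m
D = kB*T / (6*pi*eta*R)
D = 1.381e-23 * 295 / (6 * pi * 0.00085 * 8.4e-08)
D = 3.02703e-12 m^2/s = 3.027 um^2/s

3.027


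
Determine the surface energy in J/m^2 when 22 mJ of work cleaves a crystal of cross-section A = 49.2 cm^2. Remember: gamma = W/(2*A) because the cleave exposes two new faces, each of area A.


Convert: A = 49.2 cm^2 = 0.00492 m^2, W = 22 mJ = 0.022 J
Cleaving exposes two faces of area A, so total new surface = 2*A and gamma = W / (2*A)
gamma = 0.022 / (2 * 0.00492)
gamma = 2.236 J/m^2

2.236


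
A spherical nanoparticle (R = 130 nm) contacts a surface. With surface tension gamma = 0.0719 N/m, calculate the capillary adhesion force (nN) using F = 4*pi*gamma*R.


Convert radius: R = 130 nm = 1.3e-07 m
F = 4 * pi * gamma * R
F = 4 * pi * 0.0719 * 1.3e-07
F = 1.17458e-07 N = 117.4579 nN

117.4579


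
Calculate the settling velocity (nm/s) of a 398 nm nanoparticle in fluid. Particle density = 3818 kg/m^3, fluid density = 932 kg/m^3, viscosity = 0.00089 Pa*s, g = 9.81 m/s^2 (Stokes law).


Radius R = 398/2 nm = 1.99e-07 m
Density difference = 3818 - 932 = 2886 kg/m^3
v = 2 * R^2 * (rho_p - rho_f) * g / (9 * eta)
v = 2 * (1.99e-07)^2 * 2886 * 9.81 / (9 * 0.00089)
v = 2.79943e-07 m/s = 279.9426 nm/s

279.9426


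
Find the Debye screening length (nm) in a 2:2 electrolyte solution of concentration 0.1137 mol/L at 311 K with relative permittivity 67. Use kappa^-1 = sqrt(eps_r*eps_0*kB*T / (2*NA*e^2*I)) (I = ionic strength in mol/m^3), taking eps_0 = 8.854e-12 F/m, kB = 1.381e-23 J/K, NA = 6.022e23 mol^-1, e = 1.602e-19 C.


Ionic strength I = 0.1137 * 2^2 * 1000 = 454.8 mol/m^3
kappa^-1 = sqrt(67 * 8.854e-12 * 1.381e-23 * 311 / (2 * 6.022e23 * (1.602e-19)^2 * 454.8))
kappa^-1 = 0.426 nm

0.426


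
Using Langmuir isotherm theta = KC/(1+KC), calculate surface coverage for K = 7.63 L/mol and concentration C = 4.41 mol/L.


Langmuir isotherm: theta = K*C / (1 + K*C)
K*C = 7.63 * 4.41 = 33.6483
theta = 33.6483 / (1 + 33.6483) = 33.6483 / 34.6483
theta = 0.9711

0.9711


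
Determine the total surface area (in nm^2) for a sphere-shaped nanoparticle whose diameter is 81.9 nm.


Radius r = 81.9/2 = 40.95 nm
Surface area SA = 4 * pi * r^2
SA = 4 * pi * (40.95)^2
SA = 21072.58 nm^2

21072.58


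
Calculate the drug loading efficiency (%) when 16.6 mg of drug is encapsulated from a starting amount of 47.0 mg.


Drug loading efficiency = (drug loaded / drug initial) * 100
DLE = 16.6 / 47.0 * 100
DLE = 0.3532 * 100
DLE = 35.32%

35.32


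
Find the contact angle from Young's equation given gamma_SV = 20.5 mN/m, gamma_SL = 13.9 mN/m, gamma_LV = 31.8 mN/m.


cos(theta) = (gamma_SV - gamma_SL) / gamma_LV
cos(theta) = (20.5 - 13.9) / 31.8
cos(theta) = 0.207547
theta = arccos(0.207547) = 78.02 degrees

78.02


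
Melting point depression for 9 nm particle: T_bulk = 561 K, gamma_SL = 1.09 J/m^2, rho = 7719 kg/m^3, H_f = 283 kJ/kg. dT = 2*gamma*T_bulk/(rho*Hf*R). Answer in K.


Radius R = 9/2 = 4.5 nm = 4.5e-09 m
Convert H_f = 283 kJ/kg = 283000 J/kg
dT = 2 * gamma_SL * T_bulk / (rho * H_f * R)
dT = 2 * 1.09 * 561 / (7719 * 283000 * 4.5e-09)
dT = 124.4 K

124.4


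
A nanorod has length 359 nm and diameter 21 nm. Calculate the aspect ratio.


Aspect ratio AR = length / diameter
AR = 359 / 21
AR = 17.1

17.1


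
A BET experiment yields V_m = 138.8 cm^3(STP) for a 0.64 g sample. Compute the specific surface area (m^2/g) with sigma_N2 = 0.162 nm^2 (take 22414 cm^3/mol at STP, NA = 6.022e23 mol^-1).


Number of moles in monolayer = V_m / 22414 = 138.8 / 22414 = 0.00619256
Number of molecules = moles * NA = 0.00619256 * 6.022e23
SA = molecules * sigma / mass
SA = (138.8 / 22414) * 6.022e23 * 0.162e-18 / 0.64
SA = 943.9 m^2/g

943.9


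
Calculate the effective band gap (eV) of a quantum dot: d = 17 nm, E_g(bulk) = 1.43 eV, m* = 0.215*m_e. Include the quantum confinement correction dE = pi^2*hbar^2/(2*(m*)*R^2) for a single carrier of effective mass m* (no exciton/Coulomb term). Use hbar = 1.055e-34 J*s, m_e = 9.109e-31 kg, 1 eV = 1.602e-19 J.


Radius R = 17/2 nm = 8.5e-09 m
Confinement energy dE = pi^2 * hbar^2 / (2 * m_eff * m_e * R^2)
dE = pi^2 * (1.055e-34)^2 / (2 * 0.215 * 9.109e-31 * (8.5e-09)^2) J, divided by 1.602e-19 J/eV
dE = 0.0242 eV
Total band gap = E_g(bulk) + dE = 1.43 + 0.0242 = 1.4542 eV

1.4542


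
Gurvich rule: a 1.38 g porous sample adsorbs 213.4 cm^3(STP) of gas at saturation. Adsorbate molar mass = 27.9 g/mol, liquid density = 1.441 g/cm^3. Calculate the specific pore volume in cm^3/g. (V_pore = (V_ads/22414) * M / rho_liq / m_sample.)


Moles adsorbed n = V_ads / 22414 = 213.4 / 22414 = 9.520835e-03 mol
Liquid volume V_liq = n * M / rho_liq = 9.520835e-03 * 27.9 / 1.441 = 0.18434 cm^3
Specific pore volume V_pore = V_liq / m_sample = 0.18434 / 1.38
V_pore = 0.1336 cm^3/g

0.1336


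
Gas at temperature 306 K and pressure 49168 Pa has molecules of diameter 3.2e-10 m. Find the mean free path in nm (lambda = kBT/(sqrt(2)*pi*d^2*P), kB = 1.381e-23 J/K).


Mean free path: lambda = kB*T / (sqrt(2) * pi * d^2 * P)
lambda = 1.381e-23 * 306 / (sqrt(2) * pi * (3.2e-10)^2 * 49168)
lambda = 1.88916e-07 m
lambda = 188.92 nm

188.92


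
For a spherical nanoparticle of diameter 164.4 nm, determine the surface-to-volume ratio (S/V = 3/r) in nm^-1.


Radius r = 164.4/2 = 82.2 nm
S/V = 3 / r = 3 / 82.2
S/V = 0.0365 nm^-1

0.0365


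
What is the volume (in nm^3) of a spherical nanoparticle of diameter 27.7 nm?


Radius r = 27.7/2 = 13.85 nm
Volume V = (4/3) * pi * r^3
V = (4/3) * pi * (13.85)^3
V = 11128.53 nm^3

11128.53


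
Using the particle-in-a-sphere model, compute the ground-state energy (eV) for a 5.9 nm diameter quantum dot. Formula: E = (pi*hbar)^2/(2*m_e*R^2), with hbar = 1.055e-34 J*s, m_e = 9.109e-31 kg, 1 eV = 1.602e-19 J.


Radius R = 5.9/2 = 2.95 nm = 2.95e-09 m
E = (pi * 1.055e-34)^2 / (2 * 9.109e-31 * (2.95e-09)^2)
E(J) = 6.92883e-21
E = E(J) / 1.602e-19 = 0.0433 eV

0.0433


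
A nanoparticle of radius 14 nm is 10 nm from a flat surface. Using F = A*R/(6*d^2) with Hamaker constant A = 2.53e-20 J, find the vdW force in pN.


Convert to SI: R = 14 nm = 1.4e-08 m, d = 10 nm = 1e-08 m
F = A * R / (6 * d^2)
F = 2.53e-20 * 1.4e-08 / (6 * (1e-08)^2)
F = 5.90333e-13 N = 0.59 pN

0.59


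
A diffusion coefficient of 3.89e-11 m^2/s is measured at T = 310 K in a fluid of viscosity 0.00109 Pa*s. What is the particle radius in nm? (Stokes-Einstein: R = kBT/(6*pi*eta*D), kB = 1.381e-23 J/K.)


Stokes-Einstein: R = kB*T / (6*pi*eta*D)
R = 1.381e-23 * 310 / (6 * pi * 0.00109 * 3.89e-11)
R = 5.35646e-09 m = 5.36 nm

5.36


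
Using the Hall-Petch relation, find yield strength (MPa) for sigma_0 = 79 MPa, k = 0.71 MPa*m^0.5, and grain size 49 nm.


d = 49 nm = 4.9e-08 m
sqrt(d) = 0.0002213594
Hall-Petch contribution = k / sqrt(d) = 0.71 / 0.0002213594 = 3207.5 MPa
sigma = sigma_0 + k/sqrt(d) = 79 + 3207.5 = 3286.5 MPa

3286.5


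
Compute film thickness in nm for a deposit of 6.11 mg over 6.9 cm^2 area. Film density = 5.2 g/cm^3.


Convert: m = 6.11 mg = 6.1100e-06 kg, A = 6.9 cm^2 = 6.9000e-04 m^2, rho = 5.2 g/cm^3 = 5200 kg/m^3
t = m / (A * rho)
t = 6.1100e-06 / (6.9000e-04 * 5200)
t = 1.7029e-06 m = 1702.9 nm

1702.9


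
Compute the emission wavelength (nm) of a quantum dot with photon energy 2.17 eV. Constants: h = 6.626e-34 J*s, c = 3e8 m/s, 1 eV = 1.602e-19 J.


Convert energy: E = 2.17 eV = 2.17 * 1.602e-19 = 3.47634e-19 J
lambda = h*c / E = 6.626e-34 * 3e8 / 3.47634e-19
lambda = 5.71808e-07 m = 571.8 nm

571.8


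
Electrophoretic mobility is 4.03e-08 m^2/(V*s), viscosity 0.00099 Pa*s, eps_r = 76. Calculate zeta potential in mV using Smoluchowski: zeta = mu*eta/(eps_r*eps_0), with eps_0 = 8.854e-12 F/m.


Smoluchowski equation: zeta = mu * eta / (eps_r * eps_0)
zeta = 4.03e-08 * 0.00099 / (76 * 8.854e-12)
zeta = 0.059291 V = 59.29 mV

59.29


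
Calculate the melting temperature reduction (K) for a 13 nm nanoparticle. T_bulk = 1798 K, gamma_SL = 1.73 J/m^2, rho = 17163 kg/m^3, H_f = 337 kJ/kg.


Radius R = 13/2 = 6.5 nm = 6.5e-09 m
Convert H_f = 337 kJ/kg = 337000 J/kg
dT = 2 * gamma_SL * T_bulk / (rho * H_f * R)
dT = 2 * 1.73 * 1798 / (17163 * 337000 * 6.5e-09)
dT = 165.5 K

165.5


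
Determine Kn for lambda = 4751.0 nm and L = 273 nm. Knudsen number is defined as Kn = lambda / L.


Knudsen number Kn = lambda / L
Kn = 4751.0 / 273
Kn = 17.4029

17.4029


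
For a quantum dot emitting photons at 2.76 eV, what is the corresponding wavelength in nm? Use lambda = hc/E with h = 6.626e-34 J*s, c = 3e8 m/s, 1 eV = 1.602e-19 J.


Convert energy: E = 2.76 eV = 2.76 * 1.602e-19 = 4.42152e-19 J
lambda = h*c / E = 6.626e-34 * 3e8 / 4.42152e-19
lambda = 4.49574e-07 m = 449.6 nm

449.6


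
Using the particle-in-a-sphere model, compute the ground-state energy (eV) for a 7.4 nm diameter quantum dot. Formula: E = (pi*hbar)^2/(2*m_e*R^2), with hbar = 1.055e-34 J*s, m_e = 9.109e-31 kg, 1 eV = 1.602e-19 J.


Radius R = 7.4/2 = 3.7 nm = 3.7e-09 m
E = (pi * 1.055e-34)^2 / (2 * 9.109e-31 * (3.7e-09)^2)
E(J) = 4.40454e-21
E = E(J) / 1.602e-19 = 0.0275 eV

0.0275


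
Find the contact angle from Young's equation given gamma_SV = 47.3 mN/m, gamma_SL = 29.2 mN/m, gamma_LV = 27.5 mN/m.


cos(theta) = (gamma_SV - gamma_SL) / gamma_LV
cos(theta) = (47.3 - 29.2) / 27.5
cos(theta) = 0.658182
theta = arccos(0.658182) = 48.84 degrees

48.84


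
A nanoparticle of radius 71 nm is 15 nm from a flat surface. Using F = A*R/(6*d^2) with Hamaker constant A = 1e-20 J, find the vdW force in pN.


Convert to SI: R = 71 nm = 7.1e-08 m, d = 15 nm = 1.5e-08 m
F = A * R / (6 * d^2)
F = 1e-20 * 7.1e-08 / (6 * (1.5e-08)^2)
F = 5.25926e-13 N = 0.526 pN

0.526


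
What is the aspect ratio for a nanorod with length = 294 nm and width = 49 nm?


Aspect ratio AR = length / diameter
AR = 294 / 49
AR = 6.0

6.0


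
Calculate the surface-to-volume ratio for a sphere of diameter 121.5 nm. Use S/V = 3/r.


Radius r = 121.5/2 = 60.75 nm
S/V = 3 / r = 3 / 60.75
S/V = 0.0494 nm^-1

0.0494


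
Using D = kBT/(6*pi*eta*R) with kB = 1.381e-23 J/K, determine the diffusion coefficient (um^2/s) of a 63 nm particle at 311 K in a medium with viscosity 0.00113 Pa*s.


Radius R = 63/2 = 31.5 nm = 3.15e-08 m
D = kB*T / (6*pi*eta*R)
D = 1.381e-23 * 311 / (6 * pi * 0.00113 * 3.15e-08)
D = 6.40124e-12 m^2/s = 6.401 um^2/s

6.401


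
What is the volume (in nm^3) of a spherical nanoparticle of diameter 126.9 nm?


Radius r = 126.9/2 = 63.45 nm
Volume V = (4/3) * pi * r^3
V = (4/3) * pi * (63.45)^3
V = 1069999.29 nm^3

1069999.29


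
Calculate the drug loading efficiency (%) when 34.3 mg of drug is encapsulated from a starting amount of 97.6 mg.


Drug loading efficiency = (drug loaded / drug initial) * 100
DLE = 34.3 / 97.6 * 100
DLE = 0.3514 * 100
DLE = 35.14%

35.14


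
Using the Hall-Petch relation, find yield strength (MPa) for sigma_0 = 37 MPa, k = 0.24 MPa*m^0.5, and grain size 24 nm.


d = 24 nm = 2.4e-08 m
sqrt(d) = 0.0001549193
Hall-Petch contribution = k / sqrt(d) = 0.24 / 0.0001549193 = 1549.2 MPa
sigma = sigma_0 + k/sqrt(d) = 37 + 1549.2 = 1586.2 MPa

1586.2


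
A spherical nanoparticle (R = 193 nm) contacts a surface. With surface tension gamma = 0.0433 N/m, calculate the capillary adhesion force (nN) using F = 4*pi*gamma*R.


Convert radius: R = 193 nm = 1.93e-07 m
F = 4 * pi * gamma * R
F = 4 * pi * 0.0433 * 1.93e-07
F = 1.05016e-07 N = 105.0159 nN

105.0159


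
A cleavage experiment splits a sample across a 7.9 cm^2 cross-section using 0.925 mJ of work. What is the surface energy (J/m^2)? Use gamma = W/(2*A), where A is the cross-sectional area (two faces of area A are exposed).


Convert: A = 7.9 cm^2 = 0.00079 m^2, W = 0.925 mJ = 0.000925 J
Cleaving exposes two faces of area A, so total new surface = 2*A and gamma = W / (2*A)
gamma = 0.000925 / (2 * 0.00079)
gamma = 0.585 J/m^2

0.585


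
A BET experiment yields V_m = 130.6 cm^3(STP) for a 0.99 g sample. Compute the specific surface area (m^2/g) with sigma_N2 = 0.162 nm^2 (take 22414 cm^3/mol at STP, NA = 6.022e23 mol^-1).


Number of moles in monolayer = V_m / 22414 = 130.6 / 22414 = 0.00582672
Number of molecules = moles * NA = 0.00582672 * 6.022e23
SA = molecules * sigma / mass
SA = (130.6 / 22414) * 6.022e23 * 0.162e-18 / 0.99
SA = 574.2 m^2/g

574.2


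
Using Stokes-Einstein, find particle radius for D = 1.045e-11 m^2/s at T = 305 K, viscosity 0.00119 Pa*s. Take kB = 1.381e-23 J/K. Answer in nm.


Stokes-Einstein: R = kB*T / (6*pi*eta*D)
R = 1.381e-23 * 305 / (6 * pi * 0.00119 * 1.045e-11)
R = 1.79692e-08 m = 17.97 nm

17.97
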